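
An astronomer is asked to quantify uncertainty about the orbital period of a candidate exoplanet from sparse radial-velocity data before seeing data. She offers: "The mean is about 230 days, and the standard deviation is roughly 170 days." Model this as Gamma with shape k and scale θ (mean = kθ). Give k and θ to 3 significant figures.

For Gamma(k, scale θ): mean = kθ, variance = kθ², so CV = 1/√k.
CV = SD/mean = 170/230 = 0.7391, hence k = 1/CV² = 1.83.
Then θ = mean/k = 230/1.83 = 126.

k ≈ 1.83, θ ≈ 126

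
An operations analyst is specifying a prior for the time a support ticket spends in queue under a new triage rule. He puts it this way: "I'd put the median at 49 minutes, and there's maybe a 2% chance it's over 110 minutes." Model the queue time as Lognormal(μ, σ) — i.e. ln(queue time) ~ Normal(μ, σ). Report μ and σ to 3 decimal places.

If T ~ Lognormal(μ,σ) then ln T ~ Normal(μ,σ), so the p-quantile of ln T is μ + z_p·σ.
ln(49) = 3.892 and ln(110) = 4.7; z_{0.5} = 0, z_{0.98} = 2.054.
σ = (4.7 − 3.892)/(2.054 − (0)) = 0.394.
μ = 3.892 − (0)·0.394 = 3.892.

μ ≈ 3.892, σ ≈ 0.394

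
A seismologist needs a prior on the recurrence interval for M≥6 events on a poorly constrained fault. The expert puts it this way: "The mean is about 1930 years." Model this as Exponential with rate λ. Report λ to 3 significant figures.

Exponential mean = 1/λ, so λ = 1/1930.0 = 0.000518.

λ ≈ 0.000518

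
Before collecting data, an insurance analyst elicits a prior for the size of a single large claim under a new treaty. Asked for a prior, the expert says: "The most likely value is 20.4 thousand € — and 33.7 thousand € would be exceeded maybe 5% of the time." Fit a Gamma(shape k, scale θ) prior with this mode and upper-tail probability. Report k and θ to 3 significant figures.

Gamma(k,θ) with k>1 has mode (k−1)θ, so θ = 20.4/(k−1).
Need P(X < 33.7) = 0.95 with θ tied to k this way. Start at k = 2, θ = 20.4: P(X<33.7) ≈ 0.492.
Too low — raise k to concentrate. Iterating converges to k ≈ 12.1.
Then θ = 20.4/(12.1−1) ≈ 1.84.

k ≈ 12.1, θ ≈ 1.84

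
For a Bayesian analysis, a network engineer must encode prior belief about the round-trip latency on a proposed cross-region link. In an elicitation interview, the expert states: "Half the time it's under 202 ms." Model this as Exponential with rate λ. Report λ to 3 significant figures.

Exponential median = ln 2 / λ, so λ = ln 2 / 202.0 = 0.00343.

λ ≈ 0.00343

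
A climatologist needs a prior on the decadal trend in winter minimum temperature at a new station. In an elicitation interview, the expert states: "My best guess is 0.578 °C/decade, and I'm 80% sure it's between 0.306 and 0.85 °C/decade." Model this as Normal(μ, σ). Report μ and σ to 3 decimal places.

A symmetric 80% interval runs μ ± z·σ with z = 1.282.
Half-width = 0.272, so σ = 0.272/1.282 = 0.212.
μ is the stated best guess, 0.578.

μ = 0.578, σ = 0.212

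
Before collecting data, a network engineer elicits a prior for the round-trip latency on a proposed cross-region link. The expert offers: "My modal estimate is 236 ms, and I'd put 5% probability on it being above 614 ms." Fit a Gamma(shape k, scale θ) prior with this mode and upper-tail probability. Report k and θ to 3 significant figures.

k ≈ 3.96, θ ≈ 79.8

Gamma(k,θ) with k>1 has mode (k−1)θ, so θ = 236/(k−1).
Need P(X < 614) = 0.95 with θ tied to k this way. Start at k = 2, θ = 236: P(X<614) ≈ 0.733.
Too low — raise k to concentrate. Iterating converges to k ≈ 3.96.
Then θ = 236/(3.96−1) ≈ 79.8.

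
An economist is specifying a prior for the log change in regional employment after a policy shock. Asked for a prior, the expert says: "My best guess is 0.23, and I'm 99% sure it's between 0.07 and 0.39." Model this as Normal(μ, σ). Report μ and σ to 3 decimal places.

μ = 0.230, σ = 0.062

A symmetric 99% interval runs μ ± z·σ with z = 2.576.
Half-width = 0.16, so σ = 0.16/2.576 = 0.062.
μ is the stated best guess, 0.230.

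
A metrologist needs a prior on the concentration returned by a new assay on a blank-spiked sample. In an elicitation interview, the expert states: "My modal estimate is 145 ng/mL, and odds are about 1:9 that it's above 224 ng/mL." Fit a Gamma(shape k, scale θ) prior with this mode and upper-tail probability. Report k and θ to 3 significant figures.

Gamma(k,θ) with k>1 has mode (k−1)θ, so θ = 145/(k−1).
Need P(X < 224) = 0.9 with θ tied to k this way. Start at k = 2, θ = 145: P(X<224) ≈ 0.457.
Too low — raise k to concentrate. Iterating converges to k ≈ 10.9.
Then θ = 145/(10.9−1) ≈ 14.7.

k ≈ 10.9, θ ≈ 14.7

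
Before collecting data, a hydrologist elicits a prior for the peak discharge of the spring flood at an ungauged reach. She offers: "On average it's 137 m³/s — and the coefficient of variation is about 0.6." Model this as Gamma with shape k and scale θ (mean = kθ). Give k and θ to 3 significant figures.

For Gamma(k, scale θ): mean = kθ, variance = kθ², so CV = 1/√k.
CV = 0.6, hence k = 1/CV² = 2.78.
Then θ = mean/k = 137/2.78 = 49.3.

k ≈ 2.78, θ ≈ 49.3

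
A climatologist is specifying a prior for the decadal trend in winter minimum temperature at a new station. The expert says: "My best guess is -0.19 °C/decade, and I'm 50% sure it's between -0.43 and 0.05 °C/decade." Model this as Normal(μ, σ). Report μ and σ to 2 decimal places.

μ = -0.19, σ = 0.36

A symmetric 50% interval runs μ ± z·σ with z = 0.6745.
Half-width = 0.24, so σ = 0.24/0.6745 = 0.36.
μ is the stated best guess, -0.19.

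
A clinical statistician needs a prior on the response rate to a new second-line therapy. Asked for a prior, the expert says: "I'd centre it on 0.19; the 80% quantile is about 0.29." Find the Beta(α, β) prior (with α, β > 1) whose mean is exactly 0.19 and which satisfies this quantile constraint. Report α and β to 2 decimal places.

α ≈ 1.69, β ≈ 7.23

With mean 0.19 fixed, write α = 0.19s, β = 0.81s where s = α+β.
Need P(θ < 0.29) = 0.8 under Beta(0.19s, 0.81s). Normal approximation: (q−m)/√(m(1−m)/s) ≈ z_{0.8} = 0.842, so s ≈ 0.19·0.81·(0.842)²/(0.29−0.19)² = 10.9.
At s = 10.9: P(θ<0.29) ≈ 0.816. Adjusting to match 0.8 gives s ≈ 8.92.
So α = 0.19·8.92 ≈ 1.69, β = 0.81·8.92 ≈ 7.23.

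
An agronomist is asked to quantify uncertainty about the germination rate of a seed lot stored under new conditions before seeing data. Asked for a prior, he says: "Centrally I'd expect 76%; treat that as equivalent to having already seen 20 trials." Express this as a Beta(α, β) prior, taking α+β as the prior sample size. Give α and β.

α = 15.2, β = 4.8

Under the effective-sample-size interpretation, Beta(α, β) has prior mean α/(α+β) and prior sample size α+β.
So α+β = 20 and α/(α+β) = 0.76, giving α = 0.76·20 = 15.2 and β = 20 − 15.2 = 4.8.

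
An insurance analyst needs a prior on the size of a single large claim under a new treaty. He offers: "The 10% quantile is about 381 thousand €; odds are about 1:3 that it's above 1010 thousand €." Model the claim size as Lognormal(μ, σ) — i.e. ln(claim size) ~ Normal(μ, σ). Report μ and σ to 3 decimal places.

μ ≈ 6.582, σ ≈ 0.498

If T ~ Lognormal(μ,σ) then ln T ~ Normal(μ,σ), so the p-quantile of ln T is μ + z_p·σ.
ln(381) = 5.943 and ln(1010) = 6.918; z_{0.1} = -1.282, z_{0.75} = 0.6745.
σ = (6.918 − 5.943)/(0.6745 − (-1.282)) = 0.498.
μ = 5.943 − (-1.282)·0.498 = 6.582.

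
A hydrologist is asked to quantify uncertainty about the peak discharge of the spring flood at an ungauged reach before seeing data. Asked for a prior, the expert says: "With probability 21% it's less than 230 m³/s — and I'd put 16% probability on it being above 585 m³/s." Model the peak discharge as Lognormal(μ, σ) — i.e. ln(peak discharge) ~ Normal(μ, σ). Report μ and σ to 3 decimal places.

If T ~ Lognormal(μ,σ) then ln T ~ Normal(μ,σ), so the p-quantile of ln T is μ + z_p·σ.
ln(230) = 5.438 and ln(585) = 6.372; z_{0.21} = -0.8064, z_{0.84} = 0.9945.
σ = (6.372 − 5.438)/(0.9945 − (-0.8064)) = 0.518.
μ = 5.438 − (-0.8064)·0.518 = 5.856.

μ ≈ 5.856, σ ≈ 0.518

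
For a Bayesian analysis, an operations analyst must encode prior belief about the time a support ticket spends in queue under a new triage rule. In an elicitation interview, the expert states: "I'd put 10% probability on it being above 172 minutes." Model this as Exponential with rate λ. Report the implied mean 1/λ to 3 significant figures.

mean ≈ 74.7 minutes

P(T > 172.0) = e^(−λ·172.0) = 0.1, so λ = −ln(0.1)/172.0 = 0.0134.
Mean = 1/λ = 74.7 minutes.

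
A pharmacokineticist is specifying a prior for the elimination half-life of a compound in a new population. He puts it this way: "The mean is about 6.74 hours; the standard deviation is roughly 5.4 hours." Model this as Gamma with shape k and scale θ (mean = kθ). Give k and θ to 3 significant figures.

For Gamma(k, scale θ): mean = kθ, variance = kθ², so CV = 1/√k.
CV = SD/mean = 5.4/6.74 = 0.8012, hence k = 1/CV² = 1.56.
Then θ = mean/k = 6.74/1.56 = 4.33.

k ≈ 1.56, θ ≈ 4.33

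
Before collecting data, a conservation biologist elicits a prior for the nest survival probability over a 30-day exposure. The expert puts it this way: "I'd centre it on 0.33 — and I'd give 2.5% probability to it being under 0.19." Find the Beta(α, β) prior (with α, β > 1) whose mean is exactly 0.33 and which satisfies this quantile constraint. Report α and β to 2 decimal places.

α ≈ 12.16, β ≈ 24.68

With mean 0.33 fixed, write α = 0.33s, β = 0.67s where s = α+β.
Need P(θ < 0.19) = 0.025 under Beta(0.33s, 0.67s). Normal approximation: (q−m)/√(m(1−m)/s) ≈ z_{0.025} = -1.96, so s ≈ 0.33·0.67·(-1.96)²/(0.19−0.33)² = 43.3.
At s = 43.3: P(θ<0.19) ≈ 0.016. Adjusting to match 0.025 gives s ≈ 36.84.
So α = 0.33·36.84 ≈ 12.16, β = 0.67·36.84 ≈ 24.68.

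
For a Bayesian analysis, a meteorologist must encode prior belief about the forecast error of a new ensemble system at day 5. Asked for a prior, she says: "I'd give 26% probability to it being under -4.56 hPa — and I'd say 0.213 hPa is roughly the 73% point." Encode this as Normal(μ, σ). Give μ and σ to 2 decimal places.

μ = -2.12, σ = 3.80

For Normal(μ,σ), the p-quantile is μ + z_p·σ. Here z_{0.26} = -0.6433, z_{0.73} = 0.6128.
So -4.56 = μ − 0.6433σ and 0.213 = μ + 0.6128σ.
Subtracting: σ = (0.213 − -4.56)/(0.6128 − (-0.6433)) = 3.80.
Then μ = -4.56 − (-0.6433)·3.80 = -2.12.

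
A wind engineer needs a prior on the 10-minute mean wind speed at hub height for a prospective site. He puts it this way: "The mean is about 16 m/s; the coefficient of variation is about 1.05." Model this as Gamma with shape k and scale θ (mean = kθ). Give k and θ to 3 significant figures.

k ≈ 0.907, θ ≈ 17.6

For Gamma(k, scale θ): mean = kθ, variance = kθ², so CV = 1/√k.
CV = 1.05, hence k = 1/CV² = 0.907.
Then θ = mean/k = 16/0.907 = 17.6.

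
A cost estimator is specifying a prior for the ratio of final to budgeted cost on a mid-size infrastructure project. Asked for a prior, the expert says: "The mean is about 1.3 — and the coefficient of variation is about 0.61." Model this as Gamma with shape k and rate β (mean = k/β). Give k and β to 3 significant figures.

k ≈ 2.69, β ≈ 2.07

For Gamma(k, rate β): mean = k/β, variance = k/β², so CV = 1/√k.
CV = 0.61, hence k = 1/CV² = 2.69.
Then β = k/mean = 2.69/1.3 = 2.07.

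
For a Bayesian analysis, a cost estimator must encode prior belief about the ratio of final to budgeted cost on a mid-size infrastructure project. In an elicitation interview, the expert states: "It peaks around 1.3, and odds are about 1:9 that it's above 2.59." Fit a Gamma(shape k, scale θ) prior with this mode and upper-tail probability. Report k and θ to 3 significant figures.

Gamma(k,θ) with k>1 has mode (k−1)θ, so θ = 1.3/(k−1).
Need P(X < 2.59) = 0.9 with θ tied to k this way. Start at k = 2, θ = 1.3: P(X<2.59) ≈ 0.592.
Too low — raise k to concentrate. Iterating converges to k ≈ 5.03.
Then θ = 1.3/(5.03−1) ≈ 0.322.

k ≈ 5.03, θ ≈ 0.322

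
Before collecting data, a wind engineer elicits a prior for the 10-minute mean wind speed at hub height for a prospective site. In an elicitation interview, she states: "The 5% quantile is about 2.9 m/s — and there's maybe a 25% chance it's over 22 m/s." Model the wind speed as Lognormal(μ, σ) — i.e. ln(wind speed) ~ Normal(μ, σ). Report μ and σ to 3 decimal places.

If T ~ Lognormal(μ,σ) then ln T ~ Normal(μ,σ), so the p-quantile of ln T is μ + z_p·σ.
ln(2.9) = 1.065 and ln(22) = 3.091; z_{0.05} = -1.645, z_{0.75} = 0.6745.
σ = (3.091 − 1.065)/(0.6745 − (-1.645)) = 0.874.
μ = 1.065 − (-1.645)·0.874 = 2.502.

μ ≈ 2.502, σ ≈ 0.874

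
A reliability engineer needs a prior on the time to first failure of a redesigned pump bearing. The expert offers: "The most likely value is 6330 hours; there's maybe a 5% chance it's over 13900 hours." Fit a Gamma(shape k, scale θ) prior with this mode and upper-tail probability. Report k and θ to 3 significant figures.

Gamma(k,θ) with k>1 has mode (k−1)θ, so θ = 6330/(k−1).
Need P(X < 13900) = 0.95 with θ tied to k this way. Start at k = 2, θ = 6330: P(X<13900) ≈ 0.644.
Too low — raise k to concentrate. Iterating converges to k ≈ 5.45.
Then θ = 6330/(5.45−1) ≈ 1420.

k ≈ 5.45, θ ≈ 1420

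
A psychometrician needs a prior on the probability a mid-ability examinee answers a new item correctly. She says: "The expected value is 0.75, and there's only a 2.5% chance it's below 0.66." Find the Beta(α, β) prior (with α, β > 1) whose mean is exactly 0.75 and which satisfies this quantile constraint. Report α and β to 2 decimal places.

α ≈ 73.25, β ≈ 24.42

With mean 0.75 fixed, write α = 0.75s, β = 0.25s where s = α+β.
Need P(θ < 0.66) = 0.025 under Beta(0.75s, 0.25s). Normal approximation: (q−m)/√(m(1−m)/s) ≈ z_{0.025} = -1.96, so s ≈ 0.75·0.25·(-1.96)²/(0.66−0.75)² = 88.9.
At s = 88.9: P(θ<0.66) ≈ 0.031. Adjusting to match 0.025 gives s ≈ 97.66.
So α = 0.75·97.66 ≈ 73.25, β = 0.25·97.66 ≈ 24.42.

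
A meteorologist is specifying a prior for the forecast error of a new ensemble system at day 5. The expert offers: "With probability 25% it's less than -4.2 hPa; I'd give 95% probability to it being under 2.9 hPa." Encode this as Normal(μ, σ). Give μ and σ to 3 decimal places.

The p-quantile of Normal(μ,σ) is μ + z_p·σ, with z_{0.25} = -0.6745 and z_{0.95} = 1.645.
Eliminate σ: μ = (z₂·x₁ − z₁·x₂)/(z₂ − z₁) = (1.645·-4.2 − (-0.6745)·2.9)/2.319 = -2.135.
Then σ = (x₂ − x₁)/(z₂ − z₁) = (2.9 − -4.2)/2.319 = 3.061.

μ = -2.135, σ = 3.061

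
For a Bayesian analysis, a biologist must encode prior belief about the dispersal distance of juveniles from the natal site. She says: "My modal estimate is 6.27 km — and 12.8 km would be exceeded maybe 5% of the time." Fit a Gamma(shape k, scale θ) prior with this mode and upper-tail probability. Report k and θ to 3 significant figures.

k ≈ 6.43, θ ≈ 1.15

Gamma(k,θ) with k>1 has mode (k−1)θ, so θ = 6.27/(k−1).
Need P(X < 12.8) = 0.95 with θ tied to k this way. Start at k = 2, θ = 6.27: P(X<12.8) ≈ 0.605.
Too low — raise k to concentrate. Iterating converges to k ≈ 6.43.
Then θ = 6.27/(6.43−1) ≈ 1.15.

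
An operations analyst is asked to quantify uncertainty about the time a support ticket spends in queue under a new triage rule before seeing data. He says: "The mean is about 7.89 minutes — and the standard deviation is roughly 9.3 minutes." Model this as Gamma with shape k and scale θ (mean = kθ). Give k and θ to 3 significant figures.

k ≈ 0.72, θ ≈ 11

For Gamma(k, scale θ): mean = kθ, variance = kθ², so CV = 1/√k.
CV = SD/mean = 9.3/7.89 = 1.179, hence k = 1/CV² = 0.72.
Then θ = mean/k = 7.89/0.72 = 11.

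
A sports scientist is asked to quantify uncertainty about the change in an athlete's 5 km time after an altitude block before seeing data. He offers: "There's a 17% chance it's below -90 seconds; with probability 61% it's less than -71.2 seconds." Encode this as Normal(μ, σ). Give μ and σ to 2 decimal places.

μ = -75.46, σ = 15.24

The p-quantile of Normal(μ,σ) is μ + z_p·σ, with z_{0.17} = -0.9542 and z_{0.61} = 0.2793.
Eliminate σ: μ = (z₂·x₁ − z₁·x₂)/(z₂ − z₁) = (0.2793·-90 − (-0.9542)·-71.2)/1.233 = -75.46.
Then σ = (x₂ − x₁)/(z₂ − z₁) = (-71.2 − -90)/1.233 = 15.24.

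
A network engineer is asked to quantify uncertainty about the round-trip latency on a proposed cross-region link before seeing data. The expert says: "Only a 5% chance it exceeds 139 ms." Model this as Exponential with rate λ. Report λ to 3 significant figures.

λ ≈ 0.0216

P(T > 139.0) = e^(−λ·139.0) = 0.05, so λ = −ln(0.05)/139.0 = 0.0216.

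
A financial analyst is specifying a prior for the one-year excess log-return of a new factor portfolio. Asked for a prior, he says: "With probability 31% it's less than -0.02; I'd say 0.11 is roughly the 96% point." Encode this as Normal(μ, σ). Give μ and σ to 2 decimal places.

For Normal(μ,σ), the p-quantile is μ + z_p·σ. Here z_{0.31} = -0.4959, z_{0.96} = 1.751.
So -0.02 = μ − 0.4959σ and 0.11 = μ + 1.751σ.
Subtracting: σ = (0.11 − -0.02)/(1.751 − (-0.4959)) = 0.06.
Then μ = -0.02 − (-0.4959)·0.06 = 0.01.

μ = 0.01, σ = 0.06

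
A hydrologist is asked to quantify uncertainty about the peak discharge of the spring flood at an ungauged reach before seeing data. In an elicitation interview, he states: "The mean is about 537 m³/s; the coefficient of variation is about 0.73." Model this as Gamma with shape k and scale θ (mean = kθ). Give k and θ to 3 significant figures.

For Gamma(k, scale θ): mean = kθ, variance = kθ², so CV = 1/√k.
CV = 0.73, hence k = 1/CV² = 1.88.
Then θ = mean/k = 537/1.88 = 286.

k ≈ 1.88, θ ≈ 286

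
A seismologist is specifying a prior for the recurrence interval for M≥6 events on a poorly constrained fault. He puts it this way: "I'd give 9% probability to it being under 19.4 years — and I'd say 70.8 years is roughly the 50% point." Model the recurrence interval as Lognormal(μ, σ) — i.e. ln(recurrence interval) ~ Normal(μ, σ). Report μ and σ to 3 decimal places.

μ ≈ 4.260, σ ≈ 0.966

If T ~ Lognormal(μ,σ) then ln T ~ Normal(μ,σ), so the p-quantile of ln T is μ + z_p·σ.
ln(19.4) = 2.965 and ln(70.8) = 4.26; z_{0.09} = -1.341, z_{0.5} = 0.
σ = (4.26 − 2.965)/(0 − (-1.341)) = 0.966.
μ = 2.965 − (-1.341)·0.966 = 4.260.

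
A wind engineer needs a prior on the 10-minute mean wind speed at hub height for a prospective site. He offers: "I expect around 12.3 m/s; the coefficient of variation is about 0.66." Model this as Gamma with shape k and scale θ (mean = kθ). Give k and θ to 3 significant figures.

k ≈ 2.3, θ ≈ 5.36

For Gamma(k, scale θ): mean = kθ, variance = kθ², so CV = 1/√k.
CV = 0.66, hence k = 1/CV² = 2.3.
Then θ = mean/k = 12.3/2.3 = 5.36.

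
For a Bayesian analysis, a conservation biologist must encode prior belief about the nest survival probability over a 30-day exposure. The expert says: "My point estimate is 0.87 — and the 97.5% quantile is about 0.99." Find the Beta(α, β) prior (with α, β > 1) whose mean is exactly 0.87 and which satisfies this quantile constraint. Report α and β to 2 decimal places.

With mean 0.87 fixed, write α = 0.87s, β = 0.13s where s = α+β.
Need P(θ < 0.99) = 0.975 under Beta(0.87s, 0.13s). Normal approximation: (q−m)/√(m(1−m)/s) ≈ z_{0.975} = 1.96, so s ≈ 0.87·0.13·(1.96)²/(0.99−0.87)² = 30.2.
At s = 30.2: P(θ<0.99) ≈ 1.000. Adjusting to match 0.975 gives s ≈ 11.30.
So α = 0.87·11.30 ≈ 9.83, β = 0.13·11.30 ≈ 1.47.

α ≈ 9.83, β ≈ 1.47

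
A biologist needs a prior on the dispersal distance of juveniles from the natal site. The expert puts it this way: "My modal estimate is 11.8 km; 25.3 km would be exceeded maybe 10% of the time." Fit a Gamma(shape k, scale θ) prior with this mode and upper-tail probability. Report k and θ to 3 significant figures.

Gamma(k,θ) with k>1 has mode (k−1)θ, so θ = 11.8/(k−1).
Need P(X < 25.3) = 0.9 with θ tied to k this way. Start at k = 2, θ = 11.8: P(X<25.3) ≈ 0.632.
Too low — raise k to concentrate. Iterating converges to k ≈ 4.3.
Then θ = 11.8/(4.3−1) ≈ 3.57.

k ≈ 4.3, θ ≈ 3.57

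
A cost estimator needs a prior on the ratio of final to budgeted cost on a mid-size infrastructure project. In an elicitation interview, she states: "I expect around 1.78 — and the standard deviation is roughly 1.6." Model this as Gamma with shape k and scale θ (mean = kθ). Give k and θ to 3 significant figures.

For Gamma(k, scale θ): mean = kθ, variance = kθ², so CV = 1/√k.
CV = SD/mean = 1.6/1.78 = 0.8989, hence k = 1/CV² = 1.24.
Then θ = mean/k = 1.78/1.24 = 1.44.

k ≈ 1.24, θ ≈ 1.44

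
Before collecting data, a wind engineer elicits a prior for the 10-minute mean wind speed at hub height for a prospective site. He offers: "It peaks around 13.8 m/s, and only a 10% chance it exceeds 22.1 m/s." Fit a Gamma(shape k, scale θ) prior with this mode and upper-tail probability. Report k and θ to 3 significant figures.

Gamma(k,θ) with k>1 has mode (k−1)θ, so θ = 13.8/(k−1).
Need P(X < 22.1) = 0.9 with θ tied to k this way. Start at k = 2, θ = 13.8: P(X<22.1) ≈ 0.476.
Too low — raise k to concentrate. Iterating converges to k ≈ 9.47.
Then θ = 13.8/(9.47−1) ≈ 1.63.

k ≈ 9.47, θ ≈ 1.63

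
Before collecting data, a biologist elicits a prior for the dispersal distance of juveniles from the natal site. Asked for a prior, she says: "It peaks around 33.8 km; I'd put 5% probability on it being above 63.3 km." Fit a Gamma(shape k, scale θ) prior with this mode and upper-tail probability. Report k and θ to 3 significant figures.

Gamma(k,θ) with k>1 has mode (k−1)θ, so θ = 33.8/(k−1).
Need P(X < 63.3) = 0.95 with θ tied to k this way. Start at k = 2, θ = 33.8: P(X<63.3) ≈ 0.558.
Too low — raise k to concentrate. Iterating converges to k ≈ 8.07.
Then θ = 33.8/(8.07−1) ≈ 4.78.

k ≈ 8.07, θ ≈ 4.78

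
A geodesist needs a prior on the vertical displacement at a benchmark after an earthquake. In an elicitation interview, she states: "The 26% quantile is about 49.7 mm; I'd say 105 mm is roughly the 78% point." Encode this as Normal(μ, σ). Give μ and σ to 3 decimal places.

The p-quantile of Normal(μ,σ) is μ + z_p·σ, with z_{0.26} = -0.6433 and z_{0.78} = 0.7722.
Eliminate σ: μ = (z₂·x₁ − z₁·x₂)/(z₂ − z₁) = (0.7722·49.7 − (-0.6433)·105)/1.416 = 74.833.
Then σ = (x₂ − x₁)/(z₂ − z₁) = (105 − 49.7)/1.416 = 39.066.

μ = 74.833, σ = 39.066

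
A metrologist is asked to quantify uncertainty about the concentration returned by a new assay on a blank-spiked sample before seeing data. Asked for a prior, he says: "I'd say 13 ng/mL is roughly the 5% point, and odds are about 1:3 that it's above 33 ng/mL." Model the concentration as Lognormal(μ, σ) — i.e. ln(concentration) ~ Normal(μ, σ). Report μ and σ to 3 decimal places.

If T ~ Lognormal(μ,σ) then ln T ~ Normal(μ,σ), so the p-quantile of ln T is μ + z_p·σ.
ln(13) = 2.565 and ln(33) = 3.497; z_{0.05} = -1.645, z_{0.75} = 0.6745.
σ = (3.497 − 2.565)/(0.6745 − (-1.645)) = 0.402.
μ = 2.565 − (-1.645)·0.402 = 3.226.

μ ≈ 3.226, σ ≈ 0.402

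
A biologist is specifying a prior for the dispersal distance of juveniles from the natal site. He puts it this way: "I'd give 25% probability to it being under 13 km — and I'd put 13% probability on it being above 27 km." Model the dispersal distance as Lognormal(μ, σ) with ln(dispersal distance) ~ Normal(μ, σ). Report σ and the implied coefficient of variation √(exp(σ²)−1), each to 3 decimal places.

If T ~ Lognormal(μ,σ) then ln T ~ Normal(μ,σ), so the p-quantile of ln T is μ + z_p·σ.
ln(13) = 2.565 and ln(27) = 3.296; z_{0.25} = -0.6745, z_{0.87} = 1.126.
σ = (3.296 − 2.565)/(1.126 − (-0.6745)) = 0.406.
μ = 2.565 − (-0.6745)·0.406 = 2.839.
CV = √(exp(σ²)−1) = √(exp(0.1647)−1) = 0.423.

σ ≈ 0.406, CV ≈ 0.423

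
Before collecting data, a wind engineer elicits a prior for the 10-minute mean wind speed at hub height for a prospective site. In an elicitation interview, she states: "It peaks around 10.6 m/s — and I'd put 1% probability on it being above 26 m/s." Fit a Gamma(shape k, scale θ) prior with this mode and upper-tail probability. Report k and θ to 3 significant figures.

k ≈ 6.85, θ ≈ 1.81

Gamma(k,θ) with k>1 has mode (k−1)θ, so θ = 10.6/(k−1).
Need P(X < 26) = 0.99 with θ tied to k this way. Start at k = 2, θ = 10.6: P(X<26) ≈ 0.703.
Too low — raise k to concentrate. Iterating converges to k ≈ 6.85.
Then θ = 10.6/(6.85−1) ≈ 1.81.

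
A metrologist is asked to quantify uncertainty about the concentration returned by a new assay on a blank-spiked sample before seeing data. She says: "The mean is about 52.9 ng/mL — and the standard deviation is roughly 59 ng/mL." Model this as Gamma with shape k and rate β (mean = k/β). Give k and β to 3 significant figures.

For Gamma(k, rate β): mean = k/β, variance = k/β², so CV = 1/√k.
CV = SD/mean = 59/52.9 = 1.115, hence k = 1/CV² = 0.804.
Then β = k/mean = 0.804/52.9 = 0.0152.

k ≈ 0.804, β ≈ 0.0152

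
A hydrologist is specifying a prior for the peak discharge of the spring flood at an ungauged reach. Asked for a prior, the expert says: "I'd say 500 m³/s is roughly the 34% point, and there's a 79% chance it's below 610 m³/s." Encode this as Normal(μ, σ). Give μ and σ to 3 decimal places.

μ = 537.223, σ = 90.246

The p-quantile of Normal(μ,σ) is μ + z_p·σ, with z_{0.34} = -0.4125 and z_{0.79} = 0.8064.
Eliminate σ: μ = (z₂·x₁ − z₁·x₂)/(z₂ − z₁) = (0.8064·500 − (-0.4125)·610)/1.219 = 537.223.
Then σ = (x₂ − x₁)/(z₂ − z₁) = (610 − 500)/1.219 = 90.246.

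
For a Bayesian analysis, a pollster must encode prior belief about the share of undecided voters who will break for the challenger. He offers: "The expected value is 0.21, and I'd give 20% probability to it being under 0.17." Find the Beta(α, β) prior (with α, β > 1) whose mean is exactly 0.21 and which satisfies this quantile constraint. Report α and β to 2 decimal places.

α ≈ 15.88, β ≈ 59.74

With mean 0.21 fixed, write α = 0.21s, β = 0.79s where s = α+β.
Need P(θ < 0.17) = 0.2 under Beta(0.21s, 0.79s). Normal approximation: (q−m)/√(m(1−m)/s) ≈ z_{0.2} = -0.842, so s ≈ 0.21·0.79·(-0.842)²/(0.17−0.21)² = 73.4.
At s = 73.4: P(θ<0.17) ≈ 0.204. Adjusting to match 0.2 gives s ≈ 75.62.
So α = 0.21·75.62 ≈ 15.88, β = 0.79·75.62 ≈ 59.74.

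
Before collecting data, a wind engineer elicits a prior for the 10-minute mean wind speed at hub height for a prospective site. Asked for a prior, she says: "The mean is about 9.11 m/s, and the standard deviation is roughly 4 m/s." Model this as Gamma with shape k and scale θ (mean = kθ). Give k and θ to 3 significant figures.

For Gamma(k, scale θ): mean = kθ, variance = kθ², so CV = 1/√k.
CV = SD/mean = 4/9.11 = 0.4391, hence k = 1/CV² = 5.19.
Then θ = mean/k = 9.11/5.19 = 1.76.

k ≈ 5.19, θ ≈ 1.76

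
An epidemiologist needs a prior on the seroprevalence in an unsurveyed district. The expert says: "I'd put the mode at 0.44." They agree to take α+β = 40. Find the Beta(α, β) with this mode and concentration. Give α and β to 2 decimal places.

For α,β > 1 the Beta mode is (α−1)/(α+β−2). With α+β = 40, the mode is (α−1)/38.
Set (α−1)/38 = 0.44 → α = 1 + 0.44·38 = 17.72.
β = 40 − α = 22.28.

α = 17.72, β = 22.28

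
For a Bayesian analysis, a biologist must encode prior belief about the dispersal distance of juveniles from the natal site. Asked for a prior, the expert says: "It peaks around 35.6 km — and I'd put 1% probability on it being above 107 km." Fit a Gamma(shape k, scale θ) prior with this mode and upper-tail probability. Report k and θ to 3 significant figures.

k ≈ 4.72, θ ≈ 9.58

Gamma(k,θ) with k>1 has mode (k−1)θ, so θ = 35.6/(k−1).
Need P(X < 107) = 0.99 with θ tied to k this way. Start at k = 2, θ = 35.6: P(X<107) ≈ 0.802.
Too low — raise k to concentrate. Iterating converges to k ≈ 4.72.
Then θ = 35.6/(4.72−1) ≈ 9.58.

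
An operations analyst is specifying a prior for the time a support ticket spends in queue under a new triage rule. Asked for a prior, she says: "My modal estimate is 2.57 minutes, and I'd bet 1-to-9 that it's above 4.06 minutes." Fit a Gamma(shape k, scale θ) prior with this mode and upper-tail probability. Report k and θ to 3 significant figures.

k ≈ 9.97, θ ≈ 0.287

Gamma(k,θ) with k>1 has mode (k−1)θ, so θ = 2.57/(k−1).
Need P(X < 4.06) = 0.9 with θ tied to k this way. Start at k = 2, θ = 2.57: P(X<4.06) ≈ 0.469.
Too low — raise k to concentrate. Iterating converges to k ≈ 9.97.
Then θ = 2.57/(9.97−1) ≈ 0.287.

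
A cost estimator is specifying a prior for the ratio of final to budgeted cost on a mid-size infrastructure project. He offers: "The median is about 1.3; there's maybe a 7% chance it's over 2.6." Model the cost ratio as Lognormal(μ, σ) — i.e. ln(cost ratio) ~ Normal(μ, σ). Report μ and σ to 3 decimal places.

If T ~ Lognormal(μ,σ) then ln T ~ Normal(μ,σ), so the p-quantile of ln T is μ + z_p·σ.
ln(1.3) = 0.2624 and ln(2.6) = 0.9555; z_{0.5} = 0, z_{0.93} = 1.476.
σ = (0.9555 − 0.2624)/(1.476 − (0)) = 0.470.
μ = 0.2624 − (0)·0.470 = 0.262.

μ ≈ 0.262, σ ≈ 0.470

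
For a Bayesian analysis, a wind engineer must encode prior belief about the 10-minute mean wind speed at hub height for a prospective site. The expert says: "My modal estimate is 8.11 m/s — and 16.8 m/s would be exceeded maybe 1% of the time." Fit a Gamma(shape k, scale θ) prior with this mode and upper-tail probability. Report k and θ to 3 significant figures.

k ≈ 10.2, θ ≈ 0.882

Gamma(k,θ) with k>1 has mode (k−1)θ, so θ = 8.11/(k−1).
Need P(X < 16.8) = 0.99 with θ tied to k this way. Start at k = 2, θ = 8.11: P(X<16.8) ≈ 0.613.
Too low — raise k to concentrate. Iterating converges to k ≈ 10.2.
Then θ = 8.11/(10.2−1) ≈ 0.882.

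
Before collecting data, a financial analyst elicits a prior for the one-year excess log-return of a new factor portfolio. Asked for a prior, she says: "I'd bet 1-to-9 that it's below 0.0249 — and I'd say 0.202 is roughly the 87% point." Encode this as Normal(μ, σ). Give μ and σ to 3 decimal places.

For Normal(μ,σ), the p-quantile is μ + z_p·σ. Here z_{0.1} = -1.282, z_{0.87} = 1.126.
So 0.0249 = μ − 1.282σ and 0.202 = μ + 1.126σ.
Subtracting: σ = (0.202 − 0.0249)/(1.126 − (-1.282)) = 0.074.
Then μ = 0.0249 − (-1.282)·0.074 = 0.119.

μ = 0.119, σ = 0.074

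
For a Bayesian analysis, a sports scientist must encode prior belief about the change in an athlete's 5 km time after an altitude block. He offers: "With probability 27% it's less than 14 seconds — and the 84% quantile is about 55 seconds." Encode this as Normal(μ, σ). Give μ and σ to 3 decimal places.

μ = 29.632, σ = 25.509

The p-quantile of Normal(μ,σ) is μ + z_p·σ, with z_{0.27} = -0.6128 and z_{0.84} = 0.9945.
Eliminate σ: μ = (z₂·x₁ − z₁·x₂)/(z₂ − z₁) = (0.9945·14 − (-0.6128)·55)/1.607 = 29.632.
Then σ = (x₂ − x₁)/(z₂ − z₁) = (55 − 14)/1.607 = 25.509.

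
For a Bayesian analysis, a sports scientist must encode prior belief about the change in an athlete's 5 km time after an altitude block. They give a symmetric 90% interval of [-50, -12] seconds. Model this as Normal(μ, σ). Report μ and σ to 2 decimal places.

μ = -31.00, σ = 11.55

A symmetric 90% interval runs μ ± z·σ with z = 1.645.
Half-width = 19, so σ = 19/1.645 = 11.55.
μ is the interval midpoint, -31.00.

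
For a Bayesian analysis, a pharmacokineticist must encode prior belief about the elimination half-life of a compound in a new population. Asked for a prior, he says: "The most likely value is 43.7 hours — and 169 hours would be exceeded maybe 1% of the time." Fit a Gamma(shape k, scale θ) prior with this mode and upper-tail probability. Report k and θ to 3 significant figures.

Gamma(k,θ) with k>1 has mode (k−1)θ, so θ = 43.7/(k−1).
Need P(X < 169) = 0.99 with θ tied to k this way. Start at k = 2, θ = 43.7: P(X<169) ≈ 0.898.
Too low — raise k to concentrate. Iterating converges to k ≈ 3.31.
Then θ = 43.7/(3.31−1) ≈ 18.9.

k ≈ 3.31, θ ≈ 18.9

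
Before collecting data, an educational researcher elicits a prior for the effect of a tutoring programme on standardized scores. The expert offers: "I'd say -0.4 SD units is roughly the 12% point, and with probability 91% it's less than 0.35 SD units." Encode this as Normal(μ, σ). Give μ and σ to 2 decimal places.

The p-quantile of Normal(μ,σ) is μ + z_p·σ, with z_{0.12} = -1.175 and z_{0.91} = 1.341.
Eliminate σ: μ = (z₂·x₁ − z₁·x₂)/(z₂ − z₁) = (1.341·-0.4 − (-1.175)·0.35)/2.516 = -0.05.
Then σ = (x₂ − x₁)/(z₂ − z₁) = (0.35 − -0.4)/2.516 = 0.30.

μ = -0.05, σ = 0.30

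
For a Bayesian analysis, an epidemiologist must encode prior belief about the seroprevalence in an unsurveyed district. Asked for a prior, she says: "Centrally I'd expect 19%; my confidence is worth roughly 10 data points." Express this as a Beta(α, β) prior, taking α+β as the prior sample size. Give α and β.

Under the effective-sample-size interpretation, Beta(α, β) has prior mean α/(α+β) and prior sample size α+β.
So α+β = 10 and α/(α+β) = 0.19, giving α = 0.19·10 = 1.9 and β = 10 − 1.9 = 8.1.

α = 1.9, β = 8.1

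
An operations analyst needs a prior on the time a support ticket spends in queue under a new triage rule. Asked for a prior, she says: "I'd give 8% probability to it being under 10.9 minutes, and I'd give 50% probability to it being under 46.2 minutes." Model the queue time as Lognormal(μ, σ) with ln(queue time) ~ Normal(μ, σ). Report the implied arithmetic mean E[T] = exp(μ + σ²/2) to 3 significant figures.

E[T] ≈ 78.4 minutes

If T ~ Lognormal(μ,σ) then ln T ~ Normal(μ,σ), so the p-quantile of ln T is μ + z_p·σ.
ln(10.9) = 2.389 and ln(46.2) = 3.833; z_{0.08} = -1.405, z_{0.5} = 0.
σ = (3.833 − 2.389)/(0 − (-1.405)) = 1.028.
μ = 2.389 − (-1.405)·1.028 = 3.833.
E[T] = exp(μ + σ²/2) = exp(3.833 + 0.5282) = 78.4 minutes.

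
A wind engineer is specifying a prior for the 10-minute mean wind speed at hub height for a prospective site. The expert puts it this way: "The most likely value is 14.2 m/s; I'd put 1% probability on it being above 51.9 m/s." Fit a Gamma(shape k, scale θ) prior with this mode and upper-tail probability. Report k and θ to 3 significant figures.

Gamma(k,θ) with k>1 has mode (k−1)θ, so θ = 14.2/(k−1).
Need P(X < 51.9) = 0.99 with θ tied to k this way. Start at k = 2, θ = 14.2: P(X<51.9) ≈ 0.880.
Too low — raise k to concentrate. Iterating converges to k ≈ 3.55.
Then θ = 14.2/(3.55−1) ≈ 5.57.

k ≈ 3.55, θ ≈ 5.57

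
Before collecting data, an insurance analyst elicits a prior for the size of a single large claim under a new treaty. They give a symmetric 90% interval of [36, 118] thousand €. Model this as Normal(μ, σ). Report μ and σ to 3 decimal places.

μ = 77.000, σ = 24.926

A symmetric 90% interval runs μ ± z·σ with z = 1.645.
Half-width = 41, so σ = 41/1.645 = 24.926.
μ is the interval midpoint, 77.000.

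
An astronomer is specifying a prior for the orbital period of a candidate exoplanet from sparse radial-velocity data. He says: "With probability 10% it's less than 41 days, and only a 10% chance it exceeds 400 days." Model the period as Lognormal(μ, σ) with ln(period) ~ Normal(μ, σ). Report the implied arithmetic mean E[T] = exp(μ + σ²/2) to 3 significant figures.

E[T] ≈ 190 days

If T ~ Lognormal(μ,σ) then ln T ~ Normal(μ,σ), so the p-quantile of ln T is μ + z_p·σ.
ln(41) = 3.714 and ln(400) = 5.991; z_{0.1} = -1.282, z_{0.9} = 1.282.
σ = (5.991 − 3.714)/(1.282 − (-1.282)) = 0.889.
μ = 3.714 − (-1.282)·0.889 = 4.853.
E[T] = exp(μ + σ²/2) = exp(4.853 + 0.3949) = 190 days.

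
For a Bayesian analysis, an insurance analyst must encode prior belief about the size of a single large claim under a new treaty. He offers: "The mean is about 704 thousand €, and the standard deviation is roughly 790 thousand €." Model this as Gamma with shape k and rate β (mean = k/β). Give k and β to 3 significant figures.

For Gamma(k, rate β): mean = k/β, variance = k/β², so CV = 1/√k.
CV = SD/mean = 790/704 = 1.122, hence k = 1/CV² = 0.794.
Then β = k/mean = 0.794/704 = 0.00113.

k ≈ 0.794, β ≈ 0.00113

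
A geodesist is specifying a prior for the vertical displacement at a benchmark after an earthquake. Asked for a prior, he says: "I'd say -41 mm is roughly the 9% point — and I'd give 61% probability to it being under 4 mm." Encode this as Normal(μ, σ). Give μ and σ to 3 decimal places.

μ = -3.759, σ = 27.777

The p-quantile of Normal(μ,σ) is μ + z_p·σ, with z_{0.09} = -1.341 and z_{0.61} = 0.2793.
Eliminate σ: μ = (z₂·x₁ − z₁·x₂)/(z₂ − z₁) = (0.2793·-41 − (-1.341)·4)/1.62 = -3.759.
Then σ = (x₂ − x₁)/(z₂ − z₁) = (4 − -41)/1.62 = 27.777.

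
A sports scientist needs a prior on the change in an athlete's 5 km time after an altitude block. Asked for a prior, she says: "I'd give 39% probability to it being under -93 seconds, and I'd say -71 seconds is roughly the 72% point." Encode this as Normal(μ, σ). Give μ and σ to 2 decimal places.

μ = -85.87, σ = 25.52

The p-quantile of Normal(μ,σ) is μ + z_p·σ, with z_{0.39} = -0.2793 and z_{0.72} = 0.5828.
Eliminate σ: μ = (z₂·x₁ − z₁·x₂)/(z₂ − z₁) = (0.5828·-93 − (-0.2793)·-71)/0.8622 = -85.87.
Then σ = (x₂ − x₁)/(z₂ − z₁) = (-71 − -93)/0.8622 = 25.52.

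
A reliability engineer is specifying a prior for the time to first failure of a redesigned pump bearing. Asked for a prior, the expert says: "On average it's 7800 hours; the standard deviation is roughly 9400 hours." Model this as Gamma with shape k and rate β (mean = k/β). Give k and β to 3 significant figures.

For Gamma(k, rate β): mean = k/β, variance = k/β², so CV = 1/√k.
CV = SD/mean = 9400/7800 = 1.205, hence k = 1/CV² = 0.689.
Then β = k/mean = 0.689/7800 = 8.83e-05.

k ≈ 0.689, β ≈ 8.83e-05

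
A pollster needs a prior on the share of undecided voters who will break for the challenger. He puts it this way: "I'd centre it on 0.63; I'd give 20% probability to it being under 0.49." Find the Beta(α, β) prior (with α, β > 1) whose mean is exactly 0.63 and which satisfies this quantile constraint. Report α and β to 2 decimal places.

With mean 0.63 fixed, write α = 0.63s, β = 0.37s where s = α+β.
Need P(θ < 0.49) = 0.2 under Beta(0.63s, 0.37s). Normal approximation: (q−m)/√(m(1−m)/s) ≈ z_{0.2} = -0.842, so s ≈ 0.63·0.37·(-0.842)²/(0.49−0.63)² = 8.4.
At s = 8.4: P(θ<0.49) ≈ 0.196. Adjusting to match 0.2 gives s ≈ 8.14.
So α = 0.63·8.14 ≈ 5.13, β = 0.37·8.14 ≈ 3.01.

α ≈ 5.13, β ≈ 3.01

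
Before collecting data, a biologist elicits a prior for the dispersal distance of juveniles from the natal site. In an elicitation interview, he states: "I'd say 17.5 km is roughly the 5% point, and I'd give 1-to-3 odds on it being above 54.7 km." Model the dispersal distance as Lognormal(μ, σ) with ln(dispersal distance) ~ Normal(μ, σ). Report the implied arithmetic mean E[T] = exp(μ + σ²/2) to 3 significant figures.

E[T] ≈ 44.3 km

If T ~ Lognormal(μ,σ) then ln T ~ Normal(μ,σ), so the p-quantile of ln T is μ + z_p·σ.
ln(17.5) = 2.862 and ln(54.7) = 4.002; z_{0.05} = -1.645, z_{0.75} = 0.6745.
σ = (4.002 − 2.862)/(0.6745 − (-1.645)) = 0.491.
μ = 2.862 − (-1.645)·0.491 = 3.670.
E[T] = exp(μ + σ²/2) = exp(3.670 + 0.1207) = 44.3 km.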